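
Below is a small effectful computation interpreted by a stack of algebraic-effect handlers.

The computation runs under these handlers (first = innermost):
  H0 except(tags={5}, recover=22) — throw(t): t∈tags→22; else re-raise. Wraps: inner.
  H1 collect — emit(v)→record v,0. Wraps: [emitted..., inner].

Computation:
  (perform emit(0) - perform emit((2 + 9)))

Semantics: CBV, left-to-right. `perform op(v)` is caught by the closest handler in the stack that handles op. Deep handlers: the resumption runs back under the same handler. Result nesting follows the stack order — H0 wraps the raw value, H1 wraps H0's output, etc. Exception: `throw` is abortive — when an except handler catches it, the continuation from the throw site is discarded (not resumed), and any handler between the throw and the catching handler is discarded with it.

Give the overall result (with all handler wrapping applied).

Answer: [0, 11, 0]

Step-by-step:
emit(0) @ H1 ⇒ out+=0
emit(11) @ H1 ⇒ out+=11
H0 returns 0
H1 returns [0, 11, 0]
= [0, 11, 0]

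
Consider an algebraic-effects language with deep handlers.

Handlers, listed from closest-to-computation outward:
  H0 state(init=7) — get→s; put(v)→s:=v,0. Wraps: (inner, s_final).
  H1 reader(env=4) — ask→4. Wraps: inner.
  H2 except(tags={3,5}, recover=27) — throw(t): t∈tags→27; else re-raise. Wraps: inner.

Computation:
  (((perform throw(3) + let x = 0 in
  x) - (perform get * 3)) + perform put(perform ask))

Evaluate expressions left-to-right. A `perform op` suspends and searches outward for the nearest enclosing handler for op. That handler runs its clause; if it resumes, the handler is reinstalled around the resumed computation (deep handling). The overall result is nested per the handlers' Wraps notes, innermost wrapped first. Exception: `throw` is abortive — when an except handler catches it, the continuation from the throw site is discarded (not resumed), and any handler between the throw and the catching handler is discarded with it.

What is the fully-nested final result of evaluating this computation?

Answer: 27

Working:
throw(3) @ H2 caught ⇒ 27
= 27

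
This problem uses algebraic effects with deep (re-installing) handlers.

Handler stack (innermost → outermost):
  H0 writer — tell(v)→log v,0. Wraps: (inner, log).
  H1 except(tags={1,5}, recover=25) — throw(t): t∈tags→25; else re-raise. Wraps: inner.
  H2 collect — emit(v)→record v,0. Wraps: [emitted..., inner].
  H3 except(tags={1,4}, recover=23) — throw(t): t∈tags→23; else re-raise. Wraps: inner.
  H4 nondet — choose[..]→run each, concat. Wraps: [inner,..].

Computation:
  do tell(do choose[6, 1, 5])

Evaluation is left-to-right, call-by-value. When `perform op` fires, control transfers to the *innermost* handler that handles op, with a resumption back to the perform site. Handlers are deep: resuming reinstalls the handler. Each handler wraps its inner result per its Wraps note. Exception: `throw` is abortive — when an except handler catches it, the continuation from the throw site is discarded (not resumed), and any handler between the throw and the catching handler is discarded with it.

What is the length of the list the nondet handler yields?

Answer: 3

Step-by-step:
choose[6, 1, 5] @ H4
  branch[0] choose=6:
    tell(6) @ H0 ⇒ log+=6
    H0 returns (0, (6))
    H1 returns (0, (6))
    H2 returns [(0, (6))]
    H3 returns [(0, (6))]
    H4 returns [[(0, (6))]]
  branch[1] choose=1:
    tell(1) @ H0 ⇒ log+=1
    H0 returns (0, (1))
    H1 returns (0, (1))
    H2 returns [(0, (1))]
    H3 returns [(0, (1))]
    H4 returns [[(0, (1))]]
  branch[2] choose=5:
    tell(5) @ H0 ⇒ log+=5
    H0 returns (0, (5))
    H1 returns (0, (5))
    H2 returns [(0, (5))]
    H3 returns [(0, (5))]
    H4 returns [[(0, (5))]]
= [[(0, (6))], [(0, (1))], [(0, (5))]]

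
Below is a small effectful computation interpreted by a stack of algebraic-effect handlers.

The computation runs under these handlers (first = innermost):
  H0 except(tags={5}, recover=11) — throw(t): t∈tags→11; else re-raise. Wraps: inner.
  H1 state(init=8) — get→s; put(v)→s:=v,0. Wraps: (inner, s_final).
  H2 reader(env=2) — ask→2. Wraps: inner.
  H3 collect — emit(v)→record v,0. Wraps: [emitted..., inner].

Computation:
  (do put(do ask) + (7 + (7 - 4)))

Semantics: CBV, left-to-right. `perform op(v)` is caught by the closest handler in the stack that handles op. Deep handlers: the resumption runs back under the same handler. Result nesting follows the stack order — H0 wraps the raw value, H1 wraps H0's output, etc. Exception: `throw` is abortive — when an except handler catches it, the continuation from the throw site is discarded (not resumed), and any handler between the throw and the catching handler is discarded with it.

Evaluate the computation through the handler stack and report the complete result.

Step-by-step:
ask @ H2 ⇒ 2
put(2) @ H1 ⇒ s:=2
H0 returns 10
H1 returns (10, 2)
H2 returns (10, 2)
H3 returns [(10, 2)]
= [(10, 2)]

Answer: [(10, 2)]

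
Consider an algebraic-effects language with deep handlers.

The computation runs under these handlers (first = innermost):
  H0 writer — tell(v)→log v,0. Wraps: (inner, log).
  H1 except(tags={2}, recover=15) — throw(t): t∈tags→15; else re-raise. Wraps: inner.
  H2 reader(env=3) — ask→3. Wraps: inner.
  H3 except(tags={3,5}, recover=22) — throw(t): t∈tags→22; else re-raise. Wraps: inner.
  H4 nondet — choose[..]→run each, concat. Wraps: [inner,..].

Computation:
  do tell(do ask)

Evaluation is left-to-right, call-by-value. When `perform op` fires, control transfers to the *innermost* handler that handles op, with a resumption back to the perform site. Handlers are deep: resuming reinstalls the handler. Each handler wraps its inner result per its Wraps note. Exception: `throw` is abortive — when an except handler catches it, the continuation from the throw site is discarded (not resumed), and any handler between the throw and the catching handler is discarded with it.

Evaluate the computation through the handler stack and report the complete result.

Answer: [(0, (3))]

Evaluation trace:
ask @ H2 ⇒ 3
tell(3) @ H0 ⇒ log+=3
H0 returns (0, (3))
H1 returns (0, (3))
H2 returns (0, (3))
H3 returns (0, (3))
H4 returns [(0, (3))]
= [(0, (3))]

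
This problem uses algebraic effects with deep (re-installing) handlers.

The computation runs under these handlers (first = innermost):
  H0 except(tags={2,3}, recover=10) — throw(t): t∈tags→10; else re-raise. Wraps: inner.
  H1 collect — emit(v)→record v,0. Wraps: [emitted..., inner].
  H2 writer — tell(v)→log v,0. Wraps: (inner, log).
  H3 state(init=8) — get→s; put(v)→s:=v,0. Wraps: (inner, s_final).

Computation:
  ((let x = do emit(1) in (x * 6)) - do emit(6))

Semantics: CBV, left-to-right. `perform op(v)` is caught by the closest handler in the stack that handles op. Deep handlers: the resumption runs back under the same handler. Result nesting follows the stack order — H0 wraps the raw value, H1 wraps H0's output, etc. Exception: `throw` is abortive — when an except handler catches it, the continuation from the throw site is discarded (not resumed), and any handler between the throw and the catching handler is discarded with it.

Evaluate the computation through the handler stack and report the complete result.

Answer: (([1, 6, 0], ()), 8)

Evaluation trace:
emit(1) @ H1 ⇒ out+=1
emit(6) @ H1 ⇒ out+=6
H0 returns 0
H1 returns [1, 6, 0]
H2 returns ([1, 6, 0], ())
H3 returns (([1, 6, 0], ()), 8)
= (([1, 6, 0], ()), 8)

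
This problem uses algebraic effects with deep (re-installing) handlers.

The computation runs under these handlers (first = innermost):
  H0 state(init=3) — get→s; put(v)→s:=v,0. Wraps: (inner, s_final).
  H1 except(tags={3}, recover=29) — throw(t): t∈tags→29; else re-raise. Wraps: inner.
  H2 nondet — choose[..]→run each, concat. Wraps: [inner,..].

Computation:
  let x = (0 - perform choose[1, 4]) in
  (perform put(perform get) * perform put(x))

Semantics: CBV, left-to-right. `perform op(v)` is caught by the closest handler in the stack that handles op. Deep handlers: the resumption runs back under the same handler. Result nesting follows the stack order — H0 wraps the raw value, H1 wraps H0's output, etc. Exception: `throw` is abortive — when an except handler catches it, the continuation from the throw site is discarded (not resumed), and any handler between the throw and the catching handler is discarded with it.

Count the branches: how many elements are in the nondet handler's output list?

Step-by-step:
choose[1, 4] @ H2
  branch[0] choose=1:
    get @ H0 ⇒ 3
    put(3) @ H0 ⇒ s:=3
    put(-1) @ H0 ⇒ s:=-1
    H0 returns (0, -1)
    H1 returns (0, -1)
    H2 returns [(0, -1)]
  branch[1] choose=4:
    get @ H0 ⇒ 3
    put(3) @ H0 ⇒ s:=3
    put(-4) @ H0 ⇒ s:=-4
    H0 returns (0, -4)
    H1 returns (0, -4)
    H2 returns [(0, -4)]
= [(0, -1), (0, -4)]

Answer: 2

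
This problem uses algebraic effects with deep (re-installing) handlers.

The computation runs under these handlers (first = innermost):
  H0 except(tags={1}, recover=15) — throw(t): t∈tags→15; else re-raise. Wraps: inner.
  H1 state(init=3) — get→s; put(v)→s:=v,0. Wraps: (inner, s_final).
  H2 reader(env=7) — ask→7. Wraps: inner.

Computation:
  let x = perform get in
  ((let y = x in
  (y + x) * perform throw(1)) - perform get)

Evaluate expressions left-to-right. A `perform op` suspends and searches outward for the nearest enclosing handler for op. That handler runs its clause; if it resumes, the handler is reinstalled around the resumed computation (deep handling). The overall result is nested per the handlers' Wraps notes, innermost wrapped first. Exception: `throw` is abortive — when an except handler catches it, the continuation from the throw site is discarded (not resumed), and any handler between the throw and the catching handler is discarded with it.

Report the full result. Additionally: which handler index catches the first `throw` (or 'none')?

Step-by-step:
get @ H1 ⇒ 3
throw(1) @ H0 caught ⇒ 15
H1 returns (15, 3)
H2 returns (15, 3)
= (15, 3)

Answer: (15, 3) ; first throw caught by: H0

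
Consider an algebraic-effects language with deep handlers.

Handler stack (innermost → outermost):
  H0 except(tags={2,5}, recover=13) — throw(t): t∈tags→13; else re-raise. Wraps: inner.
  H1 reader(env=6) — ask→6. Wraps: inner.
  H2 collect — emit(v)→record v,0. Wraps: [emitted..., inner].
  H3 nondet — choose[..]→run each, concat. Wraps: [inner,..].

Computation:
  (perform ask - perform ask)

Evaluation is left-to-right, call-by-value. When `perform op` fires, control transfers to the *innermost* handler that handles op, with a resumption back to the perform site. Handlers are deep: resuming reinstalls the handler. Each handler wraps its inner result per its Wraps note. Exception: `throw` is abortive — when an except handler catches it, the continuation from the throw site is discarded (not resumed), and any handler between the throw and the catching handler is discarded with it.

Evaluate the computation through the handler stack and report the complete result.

Answer: [[0]]

Working:
ask @ H1 ⇒ 6
ask @ H1 ⇒ 6
H0 returns 0
H1 returns 0
H2 returns [0]
H3 returns [[0]]
= [[0]]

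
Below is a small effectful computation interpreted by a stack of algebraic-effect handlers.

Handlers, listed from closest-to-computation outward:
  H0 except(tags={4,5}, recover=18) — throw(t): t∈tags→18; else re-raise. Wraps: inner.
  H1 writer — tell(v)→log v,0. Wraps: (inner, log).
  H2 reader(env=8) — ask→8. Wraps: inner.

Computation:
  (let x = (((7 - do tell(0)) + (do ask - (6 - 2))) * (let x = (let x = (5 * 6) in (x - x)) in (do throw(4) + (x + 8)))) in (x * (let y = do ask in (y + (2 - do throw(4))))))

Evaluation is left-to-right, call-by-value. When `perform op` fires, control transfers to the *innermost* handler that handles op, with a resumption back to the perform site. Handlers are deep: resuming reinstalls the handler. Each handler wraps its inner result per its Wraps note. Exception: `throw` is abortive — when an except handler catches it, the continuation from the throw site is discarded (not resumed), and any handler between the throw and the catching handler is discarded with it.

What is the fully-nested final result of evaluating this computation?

Working:
tell(0) @ H1 ⇒ log+=0
ask @ H2 ⇒ 8
throw(4) @ H0 caught ⇒ 18
H1 returns (18, (0))
H2 returns (18, (0))
= (18, (0))

Answer: (18, (0))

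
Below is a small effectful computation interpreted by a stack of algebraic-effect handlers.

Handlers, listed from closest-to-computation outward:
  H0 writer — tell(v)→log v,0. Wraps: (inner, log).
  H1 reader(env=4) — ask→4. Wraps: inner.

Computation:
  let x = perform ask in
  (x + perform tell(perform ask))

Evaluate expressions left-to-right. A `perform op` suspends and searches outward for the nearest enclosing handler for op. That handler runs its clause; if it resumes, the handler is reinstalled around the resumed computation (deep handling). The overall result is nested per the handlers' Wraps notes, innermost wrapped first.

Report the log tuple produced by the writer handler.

Answer: (4)

Working:
ask @ H1 ⇒ 4
ask @ H1 ⇒ 4
tell(4) @ H0 ⇒ log+=4
H0 returns (4, (4))
H1 returns (4, (4))
= (4, (4))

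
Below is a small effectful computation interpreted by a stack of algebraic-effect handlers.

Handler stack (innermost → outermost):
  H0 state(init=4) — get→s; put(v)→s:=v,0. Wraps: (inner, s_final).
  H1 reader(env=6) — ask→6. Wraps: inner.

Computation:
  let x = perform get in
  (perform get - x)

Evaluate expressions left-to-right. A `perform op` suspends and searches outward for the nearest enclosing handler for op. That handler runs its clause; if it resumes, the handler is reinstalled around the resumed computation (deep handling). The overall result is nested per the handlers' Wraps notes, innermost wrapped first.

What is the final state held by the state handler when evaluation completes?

Answer: 4

Evaluation trace:
get @ H0 ⇒ 4
get @ H0 ⇒ 4
H0 returns (0, 4)
H1 returns (0, 4)
= (0, 4)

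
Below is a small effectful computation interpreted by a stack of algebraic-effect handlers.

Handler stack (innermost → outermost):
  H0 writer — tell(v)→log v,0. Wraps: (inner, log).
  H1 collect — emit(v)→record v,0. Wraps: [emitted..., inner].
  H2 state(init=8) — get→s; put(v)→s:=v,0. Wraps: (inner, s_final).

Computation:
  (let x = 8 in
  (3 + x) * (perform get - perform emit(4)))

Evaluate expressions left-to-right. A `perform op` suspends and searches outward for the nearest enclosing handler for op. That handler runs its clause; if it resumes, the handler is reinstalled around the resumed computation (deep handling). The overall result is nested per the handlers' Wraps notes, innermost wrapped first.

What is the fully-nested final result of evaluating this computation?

Step-by-step:
get @ H2 ⇒ 8
emit(4) @ H1 ⇒ out+=4
H0 returns (88, ())
H1 returns [4, (88, ())]
H2 returns ([4, (88, ())], 8)
= ([4, (88, ())], 8)

Answer: ([4, (88, ())], 8)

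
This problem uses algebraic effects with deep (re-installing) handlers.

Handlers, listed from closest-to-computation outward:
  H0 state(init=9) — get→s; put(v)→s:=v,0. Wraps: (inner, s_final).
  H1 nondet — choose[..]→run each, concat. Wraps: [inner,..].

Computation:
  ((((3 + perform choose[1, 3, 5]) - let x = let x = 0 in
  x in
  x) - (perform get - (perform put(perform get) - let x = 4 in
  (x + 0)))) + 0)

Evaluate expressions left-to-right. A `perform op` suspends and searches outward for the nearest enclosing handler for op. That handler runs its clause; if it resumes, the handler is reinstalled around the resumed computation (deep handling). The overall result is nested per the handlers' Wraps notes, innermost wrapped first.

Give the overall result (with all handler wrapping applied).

Answer: [(-9, 9), (-7, 9), (-5, 9)]

Working:
choose[1, 3, 5] @ H1
  branch[0] choose=1:
    get @ H0 ⇒ 9
    get @ H0 ⇒ 9
    put(9) @ H0 ⇒ s:=9
    H0 returns (-9, 9)
    H1 returns [(-9, 9)]
  branch[1] choose=3:
    get @ H0 ⇒ 9
    get @ H0 ⇒ 9
    put(9) @ H0 ⇒ s:=9
    H0 returns (-7, 9)
    H1 returns [(-7, 9)]
  branch[2] choose=5:
    get @ H0 ⇒ 9
    get @ H0 ⇒ 9
    put(9) @ H0 ⇒ s:=9
    H0 returns (-5, 9)
    H1 returns [(-5, 9)]
= [(-9, 9), (-7, 9), (-5, 9)]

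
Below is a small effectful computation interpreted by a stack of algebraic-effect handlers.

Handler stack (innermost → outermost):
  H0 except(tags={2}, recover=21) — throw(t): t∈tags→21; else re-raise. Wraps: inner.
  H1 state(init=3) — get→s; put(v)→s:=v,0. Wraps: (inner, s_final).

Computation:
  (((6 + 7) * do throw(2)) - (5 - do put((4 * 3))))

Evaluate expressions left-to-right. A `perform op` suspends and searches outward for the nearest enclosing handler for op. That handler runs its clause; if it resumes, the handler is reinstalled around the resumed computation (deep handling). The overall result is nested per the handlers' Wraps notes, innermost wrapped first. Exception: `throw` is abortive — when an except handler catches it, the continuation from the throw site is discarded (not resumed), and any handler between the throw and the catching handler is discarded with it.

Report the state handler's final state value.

Answer: 3

Working:
throw(2) @ H0 caught ⇒ 21
H1 returns (21, 3)
= (21, 3)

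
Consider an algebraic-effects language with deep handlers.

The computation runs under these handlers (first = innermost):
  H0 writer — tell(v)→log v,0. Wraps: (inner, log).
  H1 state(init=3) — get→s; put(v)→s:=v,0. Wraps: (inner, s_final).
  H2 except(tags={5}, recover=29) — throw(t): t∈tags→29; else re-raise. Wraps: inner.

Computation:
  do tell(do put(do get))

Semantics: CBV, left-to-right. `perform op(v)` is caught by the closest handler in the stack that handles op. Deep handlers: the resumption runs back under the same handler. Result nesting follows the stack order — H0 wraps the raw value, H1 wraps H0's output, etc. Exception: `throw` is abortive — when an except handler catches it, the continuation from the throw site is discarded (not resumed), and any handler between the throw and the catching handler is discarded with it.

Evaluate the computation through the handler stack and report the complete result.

Working:
get @ H1 ⇒ 3
put(3) @ H1 ⇒ s:=3
tell(0) @ H0 ⇒ log+=0
H0 returns (0, (0))
H1 returns ((0, (0)), 3)
H2 returns ((0, (0)), 3)
= ((0, (0)), 3)

Answer: ((0, (0)), 3)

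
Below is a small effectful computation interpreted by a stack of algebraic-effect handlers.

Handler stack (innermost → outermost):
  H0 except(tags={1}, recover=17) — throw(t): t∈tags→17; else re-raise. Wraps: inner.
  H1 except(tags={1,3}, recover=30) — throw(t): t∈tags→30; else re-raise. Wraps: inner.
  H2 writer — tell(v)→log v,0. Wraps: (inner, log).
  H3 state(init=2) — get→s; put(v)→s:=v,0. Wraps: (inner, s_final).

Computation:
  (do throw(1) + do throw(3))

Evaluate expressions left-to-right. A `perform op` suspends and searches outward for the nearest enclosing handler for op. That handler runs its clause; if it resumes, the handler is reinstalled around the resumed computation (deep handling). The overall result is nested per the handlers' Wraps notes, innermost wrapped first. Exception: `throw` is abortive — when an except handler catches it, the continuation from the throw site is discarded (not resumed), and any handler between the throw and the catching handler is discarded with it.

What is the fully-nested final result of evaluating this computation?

Evaluation trace:
throw(1) @ H0 caught ⇒ 17
H1 returns 17
H2 returns (17, ())
H3 returns ((17, ()), 2)
= ((17, ()), 2)

Answer: ((17, ()), 2)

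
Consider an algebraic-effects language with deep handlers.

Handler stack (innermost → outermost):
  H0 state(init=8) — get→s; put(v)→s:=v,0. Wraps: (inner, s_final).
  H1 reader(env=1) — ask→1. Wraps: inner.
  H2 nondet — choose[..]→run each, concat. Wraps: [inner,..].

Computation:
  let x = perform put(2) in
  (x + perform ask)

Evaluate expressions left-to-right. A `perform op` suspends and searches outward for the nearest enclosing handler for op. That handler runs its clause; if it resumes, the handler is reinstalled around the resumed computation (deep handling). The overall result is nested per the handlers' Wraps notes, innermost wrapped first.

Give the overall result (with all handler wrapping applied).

Answer: [(1, 2)]

Evaluation trace:
put(2) @ H0 ⇒ s:=2
ask @ H1 ⇒ 1
H0 returns (1, 2)
H1 returns (1, 2)
H2 returns [(1, 2)]
= [(1, 2)]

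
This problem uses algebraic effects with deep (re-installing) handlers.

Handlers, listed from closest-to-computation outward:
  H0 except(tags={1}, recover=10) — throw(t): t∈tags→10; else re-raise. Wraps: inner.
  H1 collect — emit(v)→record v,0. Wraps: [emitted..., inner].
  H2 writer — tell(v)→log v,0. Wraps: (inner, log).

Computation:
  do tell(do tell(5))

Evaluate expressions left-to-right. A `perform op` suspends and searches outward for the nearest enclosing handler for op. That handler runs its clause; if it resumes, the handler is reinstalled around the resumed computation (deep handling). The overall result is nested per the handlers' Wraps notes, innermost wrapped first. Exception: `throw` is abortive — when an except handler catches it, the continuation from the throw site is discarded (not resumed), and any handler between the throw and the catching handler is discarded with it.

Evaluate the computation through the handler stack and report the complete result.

Answer: ([0], (5, 0))

Working:
tell(5) @ H2 ⇒ log+=5
tell(0) @ H2 ⇒ log+=0
H0 returns 0
H1 returns [0]
H2 returns ([0], (5, 0))
= ([0], (5, 0))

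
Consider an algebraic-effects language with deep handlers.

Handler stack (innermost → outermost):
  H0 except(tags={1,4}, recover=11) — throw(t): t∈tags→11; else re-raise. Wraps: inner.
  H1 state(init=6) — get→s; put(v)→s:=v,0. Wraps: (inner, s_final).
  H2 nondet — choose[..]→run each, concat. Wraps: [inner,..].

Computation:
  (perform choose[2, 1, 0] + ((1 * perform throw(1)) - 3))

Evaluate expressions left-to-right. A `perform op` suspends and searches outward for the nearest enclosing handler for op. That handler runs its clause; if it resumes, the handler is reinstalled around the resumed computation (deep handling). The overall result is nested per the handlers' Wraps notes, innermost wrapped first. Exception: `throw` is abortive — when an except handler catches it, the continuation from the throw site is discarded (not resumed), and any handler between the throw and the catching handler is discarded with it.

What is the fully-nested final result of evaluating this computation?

Working:
choose[2, 1, 0] @ H2
  branch[0] choose=2:
    throw(1) @ H0 caught ⇒ 11
    H1 returns (11, 6)
    H2 returns [(11, 6)]
  branch[1] choose=1:
    throw(1) @ H0 caught ⇒ 11
    H1 returns (11, 6)
    H2 returns [(11, 6)]
  branch[2] choose=0:
    throw(1) @ H0 caught ⇒ 11
    H1 returns (11, 6)
    H2 returns [(11, 6)]
= [(11, 6), (11, 6), (11, 6)]

Answer: [(11, 6), (11, 6), (11, 6)]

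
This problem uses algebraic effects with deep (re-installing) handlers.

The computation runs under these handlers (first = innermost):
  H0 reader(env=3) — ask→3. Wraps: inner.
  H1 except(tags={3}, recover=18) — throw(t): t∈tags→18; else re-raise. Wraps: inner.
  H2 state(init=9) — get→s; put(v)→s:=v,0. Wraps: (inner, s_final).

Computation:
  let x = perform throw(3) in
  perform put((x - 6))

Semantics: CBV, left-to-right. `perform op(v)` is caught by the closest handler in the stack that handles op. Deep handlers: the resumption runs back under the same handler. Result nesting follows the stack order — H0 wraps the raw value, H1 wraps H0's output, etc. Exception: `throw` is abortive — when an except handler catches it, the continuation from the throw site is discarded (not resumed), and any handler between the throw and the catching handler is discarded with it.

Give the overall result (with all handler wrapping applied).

Step-by-step:
throw(3) @ H1 caught ⇒ 18
H2 returns (18, 9)
= (18, 9)

Answer: (18, 9)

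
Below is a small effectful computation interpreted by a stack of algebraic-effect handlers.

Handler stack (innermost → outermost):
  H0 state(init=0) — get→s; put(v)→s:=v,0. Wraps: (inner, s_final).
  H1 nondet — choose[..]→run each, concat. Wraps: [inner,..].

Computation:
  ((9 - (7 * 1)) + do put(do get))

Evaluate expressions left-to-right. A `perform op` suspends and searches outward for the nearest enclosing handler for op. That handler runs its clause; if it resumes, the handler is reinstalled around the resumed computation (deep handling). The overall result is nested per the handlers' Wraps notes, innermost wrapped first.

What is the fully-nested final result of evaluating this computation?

Answer: [(2, 0)]

Working:
get @ H0 ⇒ 0
put(0) @ H0 ⇒ s:=0
H0 returns (2, 0)
H1 returns [(2, 0)]
= [(2, 0)]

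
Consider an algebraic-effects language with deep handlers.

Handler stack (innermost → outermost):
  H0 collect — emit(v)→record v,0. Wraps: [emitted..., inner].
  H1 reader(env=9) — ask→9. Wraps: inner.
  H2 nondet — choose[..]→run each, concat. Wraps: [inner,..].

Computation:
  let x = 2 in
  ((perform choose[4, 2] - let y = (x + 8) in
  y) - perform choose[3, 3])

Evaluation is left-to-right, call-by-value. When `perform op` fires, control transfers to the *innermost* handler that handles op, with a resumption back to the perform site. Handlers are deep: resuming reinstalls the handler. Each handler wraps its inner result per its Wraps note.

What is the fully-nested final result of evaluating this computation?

Answer: [[-9], [-9], [-11], [-11]]

Step-by-step:
choose[4, 2] @ H2
  branch[0] choose=4:
    choose[3, 3] @ H2
      branch[0] choose=3:
        H0 returns [-9]
        H1 returns [-9]
        H2 returns [[-9]]
      branch[1] choose=3:
        H0 returns [-9]
        H1 returns [-9]
        H2 returns [[-9]]
  branch[1] choose=2:
    choose[3, 3] @ H2
      branch[0] choose=3:
        H0 returns [-11]
        H1 returns [-11]
        H2 returns [[-11]]
      branch[1] choose=3:
        H0 returns [-11]
        H1 returns [-11]
        H2 returns [[-11]]
= [[-9], [-9], [-11], [-11]]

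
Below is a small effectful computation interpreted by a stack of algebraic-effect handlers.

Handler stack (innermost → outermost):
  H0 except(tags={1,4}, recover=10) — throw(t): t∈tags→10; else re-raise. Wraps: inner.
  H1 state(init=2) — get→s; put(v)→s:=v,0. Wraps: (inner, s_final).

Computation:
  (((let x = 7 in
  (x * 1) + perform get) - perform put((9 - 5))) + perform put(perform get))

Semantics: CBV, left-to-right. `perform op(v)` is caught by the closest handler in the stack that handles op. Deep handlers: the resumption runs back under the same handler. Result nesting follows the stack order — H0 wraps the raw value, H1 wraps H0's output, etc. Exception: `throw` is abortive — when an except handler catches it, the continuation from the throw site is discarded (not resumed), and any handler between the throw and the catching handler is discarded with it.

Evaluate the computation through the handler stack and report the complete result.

Step-by-step:
get @ H1 ⇒ 2
put(4) @ H1 ⇒ s:=4
get @ H1 ⇒ 4
put(4) @ H1 ⇒ s:=4
H0 returns 9
H1 returns (9, 4)
= (9, 4)

Answer: (9, 4)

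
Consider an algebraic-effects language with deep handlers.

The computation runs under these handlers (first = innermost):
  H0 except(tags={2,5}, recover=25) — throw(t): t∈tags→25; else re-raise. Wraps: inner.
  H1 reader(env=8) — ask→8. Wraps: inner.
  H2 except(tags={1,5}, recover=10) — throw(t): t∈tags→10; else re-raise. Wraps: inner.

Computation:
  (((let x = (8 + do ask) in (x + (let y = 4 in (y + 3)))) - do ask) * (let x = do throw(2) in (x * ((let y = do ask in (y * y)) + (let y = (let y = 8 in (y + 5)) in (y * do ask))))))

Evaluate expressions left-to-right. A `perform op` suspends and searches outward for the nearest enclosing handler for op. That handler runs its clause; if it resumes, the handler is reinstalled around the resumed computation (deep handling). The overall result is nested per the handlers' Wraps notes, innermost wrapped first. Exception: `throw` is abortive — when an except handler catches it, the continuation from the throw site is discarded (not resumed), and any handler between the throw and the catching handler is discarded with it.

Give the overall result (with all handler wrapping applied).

Evaluation trace:
ask @ H1 ⇒ 8
ask @ H1 ⇒ 8
throw(2) @ H0 caught ⇒ 25
H1 returns 25
H2 returns 25
= 25

Answer: 25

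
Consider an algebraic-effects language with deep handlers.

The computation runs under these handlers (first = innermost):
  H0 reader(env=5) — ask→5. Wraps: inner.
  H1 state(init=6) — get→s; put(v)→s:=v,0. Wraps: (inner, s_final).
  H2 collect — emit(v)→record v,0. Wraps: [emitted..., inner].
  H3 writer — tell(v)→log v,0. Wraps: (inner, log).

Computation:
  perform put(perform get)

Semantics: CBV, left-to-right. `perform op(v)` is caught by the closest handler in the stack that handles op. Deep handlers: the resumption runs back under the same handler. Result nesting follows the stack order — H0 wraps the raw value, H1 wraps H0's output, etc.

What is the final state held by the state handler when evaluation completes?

Answer: 6

Step-by-step:
get @ H1 ⇒ 6
put(6) @ H1 ⇒ s:=6
H0 returns 0
H1 returns (0, 6)
H2 returns [(0, 6)]
H3 returns ([(0, 6)], ())
= ([(0, 6)], ())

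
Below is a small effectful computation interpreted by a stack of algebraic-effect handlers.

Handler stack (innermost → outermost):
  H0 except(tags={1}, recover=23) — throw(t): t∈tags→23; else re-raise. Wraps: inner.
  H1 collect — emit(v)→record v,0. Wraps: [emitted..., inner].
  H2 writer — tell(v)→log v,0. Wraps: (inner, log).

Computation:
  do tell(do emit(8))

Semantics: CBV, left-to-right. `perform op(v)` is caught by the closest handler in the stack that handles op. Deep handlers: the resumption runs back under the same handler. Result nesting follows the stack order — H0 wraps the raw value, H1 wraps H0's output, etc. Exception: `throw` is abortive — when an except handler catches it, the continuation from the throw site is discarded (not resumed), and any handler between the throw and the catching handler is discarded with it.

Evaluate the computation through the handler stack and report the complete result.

Answer: ([8, 0], (0))

Step-by-step:
emit(8) @ H1 ⇒ out+=8
tell(0) @ H2 ⇒ log+=0
H0 returns 0
H1 returns [8, 0]
H2 returns ([8, 0], (0))
= ([8, 0], (0))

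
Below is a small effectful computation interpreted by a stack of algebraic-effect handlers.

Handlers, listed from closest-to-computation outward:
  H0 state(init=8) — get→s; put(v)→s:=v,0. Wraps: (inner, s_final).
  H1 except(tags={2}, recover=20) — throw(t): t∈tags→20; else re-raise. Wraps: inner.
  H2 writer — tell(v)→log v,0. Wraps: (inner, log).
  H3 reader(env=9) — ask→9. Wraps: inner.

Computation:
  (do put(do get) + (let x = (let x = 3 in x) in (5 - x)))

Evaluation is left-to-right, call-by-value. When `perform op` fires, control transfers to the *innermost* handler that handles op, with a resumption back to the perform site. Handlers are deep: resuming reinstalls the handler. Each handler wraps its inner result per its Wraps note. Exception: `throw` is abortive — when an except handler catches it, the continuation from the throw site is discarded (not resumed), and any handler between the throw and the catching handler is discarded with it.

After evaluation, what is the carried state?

Working:
get @ H0 ⇒ 8
put(8) @ H0 ⇒ s:=8
H0 returns (2, 8)
H1 returns (2, 8)
H2 returns ((2, 8), ())
H3 returns ((2, 8), ())
= ((2, 8), ())

Answer: 8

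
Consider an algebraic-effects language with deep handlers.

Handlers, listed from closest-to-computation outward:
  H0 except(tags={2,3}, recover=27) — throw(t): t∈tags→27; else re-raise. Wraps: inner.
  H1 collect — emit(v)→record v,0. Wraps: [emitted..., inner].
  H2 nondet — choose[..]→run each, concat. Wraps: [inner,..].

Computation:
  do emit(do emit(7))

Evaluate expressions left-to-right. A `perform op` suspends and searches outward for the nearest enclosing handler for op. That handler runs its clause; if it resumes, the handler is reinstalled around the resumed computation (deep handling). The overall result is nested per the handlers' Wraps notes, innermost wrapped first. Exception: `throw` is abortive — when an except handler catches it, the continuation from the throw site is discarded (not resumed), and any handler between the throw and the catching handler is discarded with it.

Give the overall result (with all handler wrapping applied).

Working:
emit(7) @ H1 ⇒ out+=7
emit(0) @ H1 ⇒ out+=0
H0 returns 0
H1 returns [7, 0, 0]
H2 returns [[7, 0, 0]]
= [[7, 0, 0]]

Answer: [[7, 0, 0]]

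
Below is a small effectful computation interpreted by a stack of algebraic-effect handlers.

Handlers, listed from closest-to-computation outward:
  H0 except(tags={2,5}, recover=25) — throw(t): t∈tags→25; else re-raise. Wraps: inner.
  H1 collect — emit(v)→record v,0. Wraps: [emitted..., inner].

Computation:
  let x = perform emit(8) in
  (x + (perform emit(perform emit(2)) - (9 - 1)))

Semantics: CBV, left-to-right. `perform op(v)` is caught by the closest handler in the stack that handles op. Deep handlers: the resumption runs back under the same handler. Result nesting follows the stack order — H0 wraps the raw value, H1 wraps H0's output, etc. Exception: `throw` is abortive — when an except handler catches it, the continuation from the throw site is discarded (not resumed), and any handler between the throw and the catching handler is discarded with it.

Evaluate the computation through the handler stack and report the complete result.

Evaluation trace:
emit(8) @ H1 ⇒ out+=8
emit(2) @ H1 ⇒ out+=2
emit(0) @ H1 ⇒ out+=0
H0 returns -8
H1 returns [8, 2, 0, -8]
= [8, 2, 0, -8]

Answer: [8, 2, 0, -8]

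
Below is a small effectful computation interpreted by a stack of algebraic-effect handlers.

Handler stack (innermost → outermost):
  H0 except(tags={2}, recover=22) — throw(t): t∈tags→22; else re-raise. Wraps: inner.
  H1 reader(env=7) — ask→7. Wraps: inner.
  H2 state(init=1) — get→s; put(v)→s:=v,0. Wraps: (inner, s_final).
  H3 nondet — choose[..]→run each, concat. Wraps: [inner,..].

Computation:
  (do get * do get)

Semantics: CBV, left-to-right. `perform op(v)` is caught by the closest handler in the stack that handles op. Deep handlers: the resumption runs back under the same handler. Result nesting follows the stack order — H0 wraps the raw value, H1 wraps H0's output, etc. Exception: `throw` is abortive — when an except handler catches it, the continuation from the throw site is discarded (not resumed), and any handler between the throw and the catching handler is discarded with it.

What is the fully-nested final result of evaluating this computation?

Answer: [(1, 1)]

Evaluation trace:
get @ H2 ⇒ 1
get @ H2 ⇒ 1
H0 returns 1
H1 returns 1
H2 returns (1, 1)
H3 returns [(1, 1)]
= [(1, 1)]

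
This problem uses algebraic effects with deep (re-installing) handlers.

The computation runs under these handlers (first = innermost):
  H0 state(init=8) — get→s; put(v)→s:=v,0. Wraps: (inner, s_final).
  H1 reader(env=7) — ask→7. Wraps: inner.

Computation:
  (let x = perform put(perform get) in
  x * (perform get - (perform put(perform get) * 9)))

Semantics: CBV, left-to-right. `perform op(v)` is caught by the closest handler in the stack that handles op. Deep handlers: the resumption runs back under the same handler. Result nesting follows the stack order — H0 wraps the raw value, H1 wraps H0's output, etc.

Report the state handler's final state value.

Working:
get @ H0 ⇒ 8
put(8) @ H0 ⇒ s:=8
get @ H0 ⇒ 8
get @ H0 ⇒ 8
put(8) @ H0 ⇒ s:=8
H0 returns (0, 8)
H1 returns (0, 8)
= (0, 8)

Answer: 8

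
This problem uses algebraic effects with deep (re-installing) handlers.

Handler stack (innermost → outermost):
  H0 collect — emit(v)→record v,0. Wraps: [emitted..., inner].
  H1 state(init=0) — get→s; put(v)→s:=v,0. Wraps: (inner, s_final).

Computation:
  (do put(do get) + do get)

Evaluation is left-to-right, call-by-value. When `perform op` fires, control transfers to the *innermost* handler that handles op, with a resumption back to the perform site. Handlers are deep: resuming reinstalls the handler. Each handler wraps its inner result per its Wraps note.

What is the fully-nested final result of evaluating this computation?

Step-by-step:
get @ H1 ⇒ 0
put(0) @ H1 ⇒ s:=0
get @ H1 ⇒ 0
H0 returns [0]
H1 returns ([0], 0)
= ([0], 0)

Answer: ([0], 0)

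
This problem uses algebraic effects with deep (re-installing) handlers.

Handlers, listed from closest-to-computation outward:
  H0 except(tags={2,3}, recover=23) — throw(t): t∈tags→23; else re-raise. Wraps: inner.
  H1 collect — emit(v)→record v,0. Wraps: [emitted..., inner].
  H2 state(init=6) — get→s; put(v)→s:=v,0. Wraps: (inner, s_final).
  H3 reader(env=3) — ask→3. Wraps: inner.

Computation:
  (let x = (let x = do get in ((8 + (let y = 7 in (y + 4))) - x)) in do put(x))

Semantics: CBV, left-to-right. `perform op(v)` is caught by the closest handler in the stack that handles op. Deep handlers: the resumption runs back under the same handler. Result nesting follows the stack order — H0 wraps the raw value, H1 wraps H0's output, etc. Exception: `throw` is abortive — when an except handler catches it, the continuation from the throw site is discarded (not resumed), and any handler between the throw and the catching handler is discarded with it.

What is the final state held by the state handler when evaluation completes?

Answer: 13

Working:
get @ H2 ⇒ 6
put(13) @ H2 ⇒ s:=13
H0 returns 0
H1 returns [0]
H2 returns ([0], 13)
H3 returns ([0], 13)
= ([0], 13)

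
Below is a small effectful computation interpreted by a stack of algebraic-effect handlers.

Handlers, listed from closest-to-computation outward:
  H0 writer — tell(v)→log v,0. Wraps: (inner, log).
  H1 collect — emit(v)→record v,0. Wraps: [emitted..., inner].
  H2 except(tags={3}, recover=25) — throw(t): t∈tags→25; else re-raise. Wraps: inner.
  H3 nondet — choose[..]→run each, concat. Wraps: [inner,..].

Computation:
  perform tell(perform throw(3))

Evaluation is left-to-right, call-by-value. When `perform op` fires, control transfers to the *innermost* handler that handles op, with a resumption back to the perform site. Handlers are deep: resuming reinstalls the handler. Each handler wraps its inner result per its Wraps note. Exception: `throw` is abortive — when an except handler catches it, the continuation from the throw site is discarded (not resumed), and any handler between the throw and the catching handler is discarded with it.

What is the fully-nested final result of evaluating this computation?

Answer: [25]

Step-by-step:
throw(3) @ H2 caught ⇒ 25
H3 returns [25]
= [25]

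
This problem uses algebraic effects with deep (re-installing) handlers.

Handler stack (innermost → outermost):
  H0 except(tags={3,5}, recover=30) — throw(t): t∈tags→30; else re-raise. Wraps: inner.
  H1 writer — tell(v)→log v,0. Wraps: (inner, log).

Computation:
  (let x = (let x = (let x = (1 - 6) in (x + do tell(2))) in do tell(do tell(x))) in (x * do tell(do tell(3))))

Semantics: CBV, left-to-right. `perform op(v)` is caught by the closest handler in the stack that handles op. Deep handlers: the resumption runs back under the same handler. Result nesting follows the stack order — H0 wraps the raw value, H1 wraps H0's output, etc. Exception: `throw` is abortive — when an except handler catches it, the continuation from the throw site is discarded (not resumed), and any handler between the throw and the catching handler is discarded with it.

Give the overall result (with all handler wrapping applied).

Answer: (0, (2, -5, 0, 3, 0))

Working:
tell(2) @ H1 ⇒ log+=2
tell(-5) @ H1 ⇒ log+=-5
tell(0) @ H1 ⇒ log+=0
tell(3) @ H1 ⇒ log+=3
tell(0) @ H1 ⇒ log+=0
H0 returns 0
H1 returns (0, (2, -5, 0, 3, 0))
= (0, (2, -5, 0, 3, 0))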